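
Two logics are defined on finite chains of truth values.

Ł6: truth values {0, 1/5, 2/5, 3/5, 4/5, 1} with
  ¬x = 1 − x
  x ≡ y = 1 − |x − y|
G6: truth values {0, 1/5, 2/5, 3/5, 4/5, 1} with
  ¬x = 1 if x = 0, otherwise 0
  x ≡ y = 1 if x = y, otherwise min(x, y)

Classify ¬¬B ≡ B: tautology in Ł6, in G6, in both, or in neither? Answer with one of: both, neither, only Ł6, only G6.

In Ł6: every assignment gives 1 — tautology.
In G6: at B = 1/5 the value is 1/5 — not a tautology.

only Ł6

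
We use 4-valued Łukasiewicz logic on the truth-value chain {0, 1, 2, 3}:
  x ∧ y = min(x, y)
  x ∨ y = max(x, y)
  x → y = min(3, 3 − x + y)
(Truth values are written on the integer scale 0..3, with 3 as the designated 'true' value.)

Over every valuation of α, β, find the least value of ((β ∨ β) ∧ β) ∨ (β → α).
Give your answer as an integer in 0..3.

2

Take α = 0, β = 1:
β ∨ β = 1 ∨ 1 = 1
(β ∨ β) ∧ β = 1 ∧ 1 = 1
β → α = 1 → 0 = 2
((β ∨ β) ∧ β) ∨ (β → α) = 1 ∨ 2 = 2
No assignment yields a value below 2, so this is the minimum.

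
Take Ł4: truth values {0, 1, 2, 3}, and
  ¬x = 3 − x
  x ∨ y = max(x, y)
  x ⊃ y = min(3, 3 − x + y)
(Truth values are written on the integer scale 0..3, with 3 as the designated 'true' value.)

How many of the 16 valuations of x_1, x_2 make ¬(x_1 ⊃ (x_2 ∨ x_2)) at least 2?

3

x_1 = 0, x_2 = 0 ↦ 0  <
x_1 = 0, x_2 = 1 ↦ 0  <
x_1 = 0, x_2 = 2 ↦ 0  <
x_1 = 0, x_2 = 3 ↦ 0  <
x_1 = 1, x_2 = 0 ↦ 1  <
x_1 = 1, x_2 = 1 ↦ 0  <
x_1 = 1, x_2 = 2 ↦ 0  <
x_1 = 1, x_2 = 3 ↦ 0  <
x_1 = 2, x_2 = 0 ↦ 2  ≥
x_1 = 2, x_2 = 1 ↦ 1  <
x_1 = 2, x_2 = 2 ↦ 0  <
x_1 = 2, x_2 = 3 ↦ 0  <
x_1 = 3, x_2 = 0 ↦ 3  ≥
x_1 = 3, x_2 = 1 ↦ 2  ≥
x_1 = 3, x_2 = 2 ↦ 1  <
x_1 = 3, x_2 = 3 ↦ 0  <
So 3 of the 16 assignments meet the threshold.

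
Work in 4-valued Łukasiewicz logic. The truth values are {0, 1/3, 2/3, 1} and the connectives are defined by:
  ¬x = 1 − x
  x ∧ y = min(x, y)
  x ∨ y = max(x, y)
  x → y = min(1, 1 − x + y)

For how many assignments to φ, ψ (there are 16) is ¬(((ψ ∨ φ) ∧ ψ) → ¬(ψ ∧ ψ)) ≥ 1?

φ = 0, ψ = 0 ↦ 0  <
φ = 0, ψ = 1/3 ↦ 0  <
φ = 0, ψ = 2/3 ↦ 1/3  <
φ = 0, ψ = 1 ↦ 1  ≥
φ = 1/3, ψ = 0 ↦ 0  <
φ = 1/3, ψ = 1/3 ↦ 0  <
φ = 1/3, ψ = 2/3 ↦ 1/3  <
φ = 1/3, ψ = 1 ↦ 1  ≥
φ = 2/3, ψ = 0 ↦ 0  <
φ = 2/3, ψ = 1/3 ↦ 0  <
φ = 2/3, ψ = 2/3 ↦ 1/3  <
φ = 2/3, ψ = 1 ↦ 1  ≥
φ = 1, ψ = 0 ↦ 0  <
φ = 1, ψ = 1/3 ↦ 0  <
φ = 1, ψ = 2/3 ↦ 1/3  <
φ = 1, ψ = 1 ↦ 1  ≥
So 4 of the 16 assignments meet the threshold.

4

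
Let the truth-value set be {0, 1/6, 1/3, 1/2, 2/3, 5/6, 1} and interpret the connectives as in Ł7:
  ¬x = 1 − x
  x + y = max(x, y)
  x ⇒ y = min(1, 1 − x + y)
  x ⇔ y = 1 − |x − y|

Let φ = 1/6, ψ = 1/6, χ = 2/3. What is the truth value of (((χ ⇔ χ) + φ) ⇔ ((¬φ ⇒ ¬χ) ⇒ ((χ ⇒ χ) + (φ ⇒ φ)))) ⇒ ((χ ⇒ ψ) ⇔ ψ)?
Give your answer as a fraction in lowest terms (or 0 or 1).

χ ⇔ χ = 2/3 ⇔ 2/3 = 1
(χ ⇔ χ) + φ = 1 + 1/6 = 1
¬φ = ¬1/6 = 5/6
¬χ = ¬2/3 = 1/3
¬φ ⇒ ¬χ = 5/6 ⇒ 1/3 = 1/2
χ ⇒ χ = 2/3 ⇒ 2/3 = 1
φ ⇒ φ = 1/6 ⇒ 1/6 = 1
(χ ⇒ χ) + (φ ⇒ φ) = 1 + 1 = 1
(¬φ ⇒ ¬χ) ⇒ ((χ ⇒ χ) + (φ ⇒ φ)) = 1/2 ⇒ 1 = 1
((χ ⇔ χ) + φ) ⇔ ((¬φ ⇒ ¬χ) ⇒ ((χ ⇒ χ) + (φ ⇒ φ))) = 1 ⇔ 1 = 1
χ ⇒ ψ = 2/3 ⇒ 1/6 = 1/2
(χ ⇒ ψ) ⇔ ψ = 1/2 ⇔ 1/6 = 2/3
(((χ ⇔ χ) + φ) ⇔ ((¬φ ⇒ ¬χ) ⇒ ((χ ⇒ χ) + (φ ⇒ φ)))) ⇒ ((χ ⇒ ψ) ⇔ ψ) = 1 ⇒ 2/3 = 2/3

2/3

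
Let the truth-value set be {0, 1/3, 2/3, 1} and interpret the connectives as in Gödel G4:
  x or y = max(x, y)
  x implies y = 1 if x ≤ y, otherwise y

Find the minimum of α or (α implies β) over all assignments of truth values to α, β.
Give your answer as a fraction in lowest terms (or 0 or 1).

Take α = 1/3, β = 0:
α implies β = 1/3 implies 0 = 0
α or (α implies β) = 1/3 or 0 = 1/3
No assignment yields a value below 1/3, so this is the minimum.

1/3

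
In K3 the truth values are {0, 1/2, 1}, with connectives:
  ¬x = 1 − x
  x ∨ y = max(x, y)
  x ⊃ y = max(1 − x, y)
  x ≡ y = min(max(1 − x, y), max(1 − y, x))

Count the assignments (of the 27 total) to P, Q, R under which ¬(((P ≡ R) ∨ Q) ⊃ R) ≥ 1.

value 1: 5 assignments (counts)
value 1/2: 12 assignments
value 0: 10 assignments
So 5 of the 27 assignments meet the threshold.

5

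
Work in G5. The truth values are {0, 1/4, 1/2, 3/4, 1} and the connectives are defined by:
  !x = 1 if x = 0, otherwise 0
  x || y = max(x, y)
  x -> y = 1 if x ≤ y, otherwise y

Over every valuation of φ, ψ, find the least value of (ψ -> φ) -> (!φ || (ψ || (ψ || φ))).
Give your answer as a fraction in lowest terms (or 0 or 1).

1/4

Take φ = 1/4, ψ = 0:
ψ -> φ = 0 -> 1/4 = 1
!φ = !1/4 = 0
ψ || φ = 0 || 1/4 = 1/4
ψ || (ψ || φ) = 0 || 1/4 = 1/4
!φ || (ψ || (ψ || φ)) = 0 || 1/4 = 1/4
(ψ -> φ) -> (!φ || (ψ || (ψ || φ))) = 1 -> 1/4 = 1/4
No assignment yields a value below 1/4, so this is the minimum.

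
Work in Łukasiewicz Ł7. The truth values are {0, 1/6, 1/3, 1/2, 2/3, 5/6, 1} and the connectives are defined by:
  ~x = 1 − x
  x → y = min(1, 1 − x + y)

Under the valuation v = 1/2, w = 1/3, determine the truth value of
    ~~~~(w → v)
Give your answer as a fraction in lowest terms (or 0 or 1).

w → v = 1/3 → 1/2 = 1
~(w → v) = ~1 = 0
~~(w → v) = ~0 = 1
~~~(w → v) = ~1 = 0
~~~~(w → v) = ~0 = 1

1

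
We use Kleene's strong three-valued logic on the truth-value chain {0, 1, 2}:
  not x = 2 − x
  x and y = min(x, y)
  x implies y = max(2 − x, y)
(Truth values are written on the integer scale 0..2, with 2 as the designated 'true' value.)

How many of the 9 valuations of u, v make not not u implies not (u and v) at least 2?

u = 0, v = 0 ↦ 2  ≥
u = 0, v = 1 ↦ 2  ≥
u = 0, v = 2 ↦ 2  ≥
u = 1, v = 0 ↦ 2  ≥
u = 1, v = 1 ↦ 1  <
u = 1, v = 2 ↦ 1  <
u = 2, v = 0 ↦ 2  ≥
u = 2, v = 1 ↦ 1  <
u = 2, v = 2 ↦ 0  <
So 5 of the 9 assignments meet the threshold.

5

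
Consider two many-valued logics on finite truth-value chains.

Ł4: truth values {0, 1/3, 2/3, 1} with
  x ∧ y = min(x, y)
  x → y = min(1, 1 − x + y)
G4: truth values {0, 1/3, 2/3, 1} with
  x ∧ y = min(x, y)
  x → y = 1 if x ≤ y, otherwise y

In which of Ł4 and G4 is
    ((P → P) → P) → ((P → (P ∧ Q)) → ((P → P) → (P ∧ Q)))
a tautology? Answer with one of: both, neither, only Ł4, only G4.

In Ł4: every assignment gives 1 — tautology.
In G4: every assignment gives 1 — tautology.

both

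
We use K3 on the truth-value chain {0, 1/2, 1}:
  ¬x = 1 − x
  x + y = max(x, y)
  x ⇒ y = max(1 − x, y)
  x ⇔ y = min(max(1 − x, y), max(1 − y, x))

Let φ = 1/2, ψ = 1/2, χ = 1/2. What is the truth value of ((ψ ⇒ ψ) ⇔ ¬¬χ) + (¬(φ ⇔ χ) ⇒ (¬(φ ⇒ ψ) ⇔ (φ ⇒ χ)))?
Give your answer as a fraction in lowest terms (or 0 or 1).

ψ ⇒ ψ = 1/2 ⇒ 1/2 = 1/2
¬χ = ¬1/2 = 1/2
¬¬χ = ¬1/2 = 1/2
(ψ ⇒ ψ) ⇔ ¬¬χ = 1/2 ⇔ 1/2 = 1/2
φ ⇔ χ = 1/2 ⇔ 1/2 = 1/2
¬(φ ⇔ χ) = ¬1/2 = 1/2
φ ⇒ ψ = 1/2 ⇒ 1/2 = 1/2
¬(φ ⇒ ψ) = ¬1/2 = 1/2
φ ⇒ χ = 1/2 ⇒ 1/2 = 1/2
¬(φ ⇒ ψ) ⇔ (φ ⇒ χ) = 1/2 ⇔ 1/2 = 1/2
¬(φ ⇔ χ) ⇒ (¬(φ ⇒ ψ) ⇔ (φ ⇒ χ)) = 1/2 ⇒ 1/2 = 1/2
((ψ ⇒ ψ) ⇔ ¬¬χ) + (¬(φ ⇔ χ) ⇒ (¬(φ ⇒ ψ) ⇔ (φ ⇒ χ))) = 1/2 + 1/2 = 1/2

1/2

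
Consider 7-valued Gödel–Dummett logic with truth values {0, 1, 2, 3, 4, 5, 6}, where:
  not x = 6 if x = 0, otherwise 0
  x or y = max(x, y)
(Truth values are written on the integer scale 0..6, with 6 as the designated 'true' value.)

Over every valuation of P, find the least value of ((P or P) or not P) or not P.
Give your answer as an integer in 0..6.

Take P = 1:
P or P = 1 or 1 = 1
not P = not 1 = 0
(P or P) or not P = 1 or 0 = 1
not P = not 1 = 0
((P or P) or not P) or not P = 1 or 0 = 1
No assignment yields a value below 1, so this is the minimum.

1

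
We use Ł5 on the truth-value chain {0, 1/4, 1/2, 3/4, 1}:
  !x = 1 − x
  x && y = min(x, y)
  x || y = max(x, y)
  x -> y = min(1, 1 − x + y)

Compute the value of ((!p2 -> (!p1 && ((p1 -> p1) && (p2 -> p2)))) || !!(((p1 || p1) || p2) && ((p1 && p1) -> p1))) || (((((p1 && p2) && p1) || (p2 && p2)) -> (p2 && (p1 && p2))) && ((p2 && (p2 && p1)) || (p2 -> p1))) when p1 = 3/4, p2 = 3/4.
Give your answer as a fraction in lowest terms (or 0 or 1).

1

!p2 = !3/4 = 1/4
!p1 = !3/4 = 1/4
p1 -> p1 = 3/4 -> 3/4 = 1
p2 -> p2 = 3/4 -> 3/4 = 1
(p1 -> p1) && (p2 -> p2) = 1 && 1 = 1
!p1 && ((p1 -> p1) && (p2 -> p2)) = 1/4 && 1 = 1/4
!p2 -> (!p1 && ((p1 -> p1) && (p2 -> p2))) = 1/4 -> 1/4 = 1
p1 || p1 = 3/4 || 3/4 = 3/4
(p1 || p1) || p2 = 3/4 || 3/4 = 3/4
p1 && p1 = 3/4 && 3/4 = 3/4
(p1 && p1) -> p1 = 3/4 -> 3/4 = 1
((p1 || p1) || p2) && ((p1 && p1) -> p1) = 3/4 && 1 = 3/4
!(((p1 || p1) || p2) && ((p1 && p1) -> p1)) = !3/4 = 1/4
!!(((p1 || p1) || p2) && ((p1 && p1) -> p1)) = !1/4 = 3/4
(!p2 -> (!p1 && ((p1 -> p1) && (p2 -> p2)))) || !!(((p1 || p1) || p2) && ((p1 && p1) -> p1)) = 1 || 3/4 = 1
p1 && p2 = 3/4 && 3/4 = 3/4
(p1 && p2) && p1 = 3/4 && 3/4 = 3/4
p2 && p2 = 3/4 && 3/4 = 3/4
((p1 && p2) && p1) || (p2 && p2) = 3/4 || 3/4 = 3/4
p1 && p2 = 3/4 && 3/4 = 3/4
p2 && (p1 && p2) = 3/4 && 3/4 = 3/4
(((p1 && p2) && p1) || (p2 && p2)) -> (p2 && (p1 && p2)) = 3/4 -> 3/4 = 1
p2 && p1 = 3/4 && 3/4 = 3/4
p2 && (p2 && p1) = 3/4 && 3/4 = 3/4
p2 -> p1 = 3/4 -> 3/4 = 1
(p2 && (p2 && p1)) || (p2 -> p1) = 3/4 || 1 = 1
((((p1 && p2) && p1) || (p2 && p2)) -> (p2 && (p1 && p2))) && ((p2 && (p2 && p1)) || (p2 -> p1)) = 1 && 1 = 1
((!p2 -> (!p1 && ((p1 -> p1) && (p2 -> p2)))) || !!(((p1 || p1) || p2) && ((p1 && p1) -> p1))) || (((((p1 && p2) && p1) || (p2 && p2)) -> (p2 && (p1 && p2))) && ((p2 && (p2 && p1)) || (p2 -> p1))) = 1 || 1 = 1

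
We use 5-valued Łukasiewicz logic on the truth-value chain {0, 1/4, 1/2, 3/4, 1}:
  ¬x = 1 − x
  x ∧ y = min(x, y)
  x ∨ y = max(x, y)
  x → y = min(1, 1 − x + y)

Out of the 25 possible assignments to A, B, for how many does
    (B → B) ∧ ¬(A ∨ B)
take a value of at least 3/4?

value 1: 1 assignment (counts)
value 3/4: 3 assignments (counts)
value 1/2: 5 assignments
value 1/4: 7 assignments
value 0: 9 assignments
So 4 of the 25 assignments meet the threshold.

4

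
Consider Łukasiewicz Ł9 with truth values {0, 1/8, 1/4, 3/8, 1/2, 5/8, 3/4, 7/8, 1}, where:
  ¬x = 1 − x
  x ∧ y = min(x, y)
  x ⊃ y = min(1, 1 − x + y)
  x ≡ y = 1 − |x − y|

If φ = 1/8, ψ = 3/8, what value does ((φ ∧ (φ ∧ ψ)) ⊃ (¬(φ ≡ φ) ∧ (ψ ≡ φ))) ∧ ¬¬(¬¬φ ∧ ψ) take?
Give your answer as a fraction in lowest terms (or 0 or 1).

φ ∧ ψ = 1/8 ∧ 3/8 = 1/8
φ ∧ (φ ∧ ψ) = 1/8 ∧ 1/8 = 1/8
φ ≡ φ = 1/8 ≡ 1/8 = 1
¬(φ ≡ φ) = ¬1 = 0
ψ ≡ φ = 3/8 ≡ 1/8 = 3/4
¬(φ ≡ φ) ∧ (ψ ≡ φ) = 0 ∧ 3/4 = 0
(φ ∧ (φ ∧ ψ)) ⊃ (¬(φ ≡ φ) ∧ (ψ ≡ φ)) = 1/8 ⊃ 0 = 7/8
¬φ = ¬1/8 = 7/8
¬¬φ = ¬7/8 = 1/8
¬¬φ ∧ ψ = 1/8 ∧ 3/8 = 1/8
¬(¬¬φ ∧ ψ) = ¬1/8 = 7/8
¬¬(¬¬φ ∧ ψ) = ¬7/8 = 1/8
((φ ∧ (φ ∧ ψ)) ⊃ (¬(φ ≡ φ) ∧ (ψ ≡ φ))) ∧ ¬¬(¬¬φ ∧ ψ) = 7/8 ∧ 1/8 = 1/8

1/8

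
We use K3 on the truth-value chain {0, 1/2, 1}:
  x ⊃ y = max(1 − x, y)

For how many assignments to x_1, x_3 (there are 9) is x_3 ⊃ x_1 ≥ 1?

5

x_1 = 0, x_3 = 0 ↦ 1  ≥
x_1 = 0, x_3 = 1/2 ↦ 1/2  <
x_1 = 0, x_3 = 1 ↦ 0  <
x_1 = 1/2, x_3 = 0 ↦ 1  ≥
x_1 = 1/2, x_3 = 1/2 ↦ 1/2  <
x_1 = 1/2, x_3 = 1 ↦ 1/2  <
x_1 = 1, x_3 = 0 ↦ 1  ≥
x_1 = 1, x_3 = 1/2 ↦ 1  ≥
x_1 = 1, x_3 = 1 ↦ 1  ≥
So 5 of the 9 assignments meet the threshold.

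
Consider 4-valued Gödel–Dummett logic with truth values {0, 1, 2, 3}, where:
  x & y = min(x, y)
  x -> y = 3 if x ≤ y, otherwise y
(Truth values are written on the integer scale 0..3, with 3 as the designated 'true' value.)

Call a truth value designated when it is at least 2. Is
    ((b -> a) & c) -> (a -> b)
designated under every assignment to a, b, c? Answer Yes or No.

No

Counterexample: take a = 1, b = 0, c = 1.
b -> a = 0 -> 1 = 3
(b -> a) & c = 3 & 1 = 1
a -> b = 1 -> 0 = 0
((b -> a) & c) -> (a -> b) = 1 -> 0 = 0
This gives 0, which is below 2.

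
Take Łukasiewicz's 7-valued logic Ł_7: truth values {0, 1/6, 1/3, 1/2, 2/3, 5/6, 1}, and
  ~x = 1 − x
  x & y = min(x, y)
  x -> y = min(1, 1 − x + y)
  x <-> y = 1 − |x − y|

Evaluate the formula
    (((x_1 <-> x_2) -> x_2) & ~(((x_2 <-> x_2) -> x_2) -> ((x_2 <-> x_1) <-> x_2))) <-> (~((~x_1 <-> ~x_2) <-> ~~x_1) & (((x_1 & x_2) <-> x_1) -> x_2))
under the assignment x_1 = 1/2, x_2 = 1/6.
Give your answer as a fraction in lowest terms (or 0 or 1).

5/6

x_1 <-> x_2 = 1/2 <-> 1/6 = 2/3
(x_1 <-> x_2) -> x_2 = 2/3 -> 1/6 = 1/2
x_2 <-> x_2 = 1/6 <-> 1/6 = 1
(x_2 <-> x_2) -> x_2 = 1 -> 1/6 = 1/6
x_2 <-> x_1 = 1/6 <-> 1/2 = 2/3
(x_2 <-> x_1) <-> x_2 = 2/3 <-> 1/6 = 1/2
((x_2 <-> x_2) -> x_2) -> ((x_2 <-> x_1) <-> x_2) = 1/6 -> 1/2 = 1
~(((x_2 <-> x_2) -> x_2) -> ((x_2 <-> x_1) <-> x_2)) = ~1 = 0
((x_1 <-> x_2) -> x_2) & ~(((x_2 <-> x_2) -> x_2) -> ((x_2 <-> x_1) <-> x_2)) = 1/2 & 0 = 0
~x_1 = ~1/2 = 1/2
~x_2 = ~1/6 = 5/6
~x_1 <-> ~x_2 = 1/2 <-> 5/6 = 2/3
~x_1 = ~1/2 = 1/2
~~x_1 = ~1/2 = 1/2
(~x_1 <-> ~x_2) <-> ~~x_1 = 2/3 <-> 1/2 = 5/6
~((~x_1 <-> ~x_2) <-> ~~x_1) = ~5/6 = 1/6
x_1 & x_2 = 1/2 & 1/6 = 1/6
(x_1 & x_2) <-> x_1 = 1/6 <-> 1/2 = 2/3
((x_1 & x_2) <-> x_1) -> x_2 = 2/3 -> 1/6 = 1/2
~((~x_1 <-> ~x_2) <-> ~~x_1) & (((x_1 & x_2) <-> x_1) -> x_2) = 1/6 & 1/2 = 1/6
(((x_1 <-> x_2) -> x_2) & ~(((x_2 <-> x_2) -> x_2) -> ((x_2 <-> x_1) <-> x_2))) <-> (~((~x_1 <-> ~x_2) <-> ~~x_1) & (((x_1 & x_2) <-> x_1) -> x_2)) = 0 <-> 1/6 = 5/6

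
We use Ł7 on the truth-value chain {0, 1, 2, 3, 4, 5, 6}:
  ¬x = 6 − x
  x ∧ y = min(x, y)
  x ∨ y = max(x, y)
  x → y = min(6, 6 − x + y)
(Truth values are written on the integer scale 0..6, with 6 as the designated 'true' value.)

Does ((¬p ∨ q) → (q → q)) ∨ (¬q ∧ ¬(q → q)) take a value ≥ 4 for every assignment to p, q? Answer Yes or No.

Yes

At p = 1, q = 0, for instance:
¬p = ¬1 = 5
¬p ∨ q = 5 ∨ 0 = 5
q → q = 0 → 0 = 6
(¬p ∨ q) → (q → q) = 5 → 6 = 6
¬q = ¬0 = 6
q → q = 0 → 0 = 6
¬(q → q) = ¬6 = 0
¬q ∧ ¬(q → q) = 6 ∧ 0 = 0
((¬p ∨ q) → (q → q)) ∨ (¬q ∧ ¬(q → q)) = 6 ∨ 0 = 6
and checking the remaining 48 assignments likewise gives ≥ 4 in every case.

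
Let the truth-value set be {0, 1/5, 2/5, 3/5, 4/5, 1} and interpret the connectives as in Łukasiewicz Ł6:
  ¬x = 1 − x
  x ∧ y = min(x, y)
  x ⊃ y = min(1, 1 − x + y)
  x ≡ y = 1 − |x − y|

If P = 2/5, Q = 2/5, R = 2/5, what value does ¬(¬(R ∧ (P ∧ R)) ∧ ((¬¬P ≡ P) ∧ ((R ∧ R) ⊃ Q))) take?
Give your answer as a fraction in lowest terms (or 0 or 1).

P ∧ R = 2/5 ∧ 2/5 = 2/5
R ∧ (P ∧ R) = 2/5 ∧ 2/5 = 2/5
¬(R ∧ (P ∧ R)) = ¬2/5 = 3/5
¬P = ¬2/5 = 3/5
¬¬P = ¬3/5 = 2/5
¬¬P ≡ P = 2/5 ≡ 2/5 = 1
R ∧ R = 2/5 ∧ 2/5 = 2/5
(R ∧ R) ⊃ Q = 2/5 ⊃ 2/5 = 1
(¬¬P ≡ P) ∧ ((R ∧ R) ⊃ Q) = 1 ∧ 1 = 1
¬(R ∧ (P ∧ R)) ∧ ((¬¬P ≡ P) ∧ ((R ∧ R) ⊃ Q)) = 3/5 ∧ 1 = 3/5
¬(¬(R ∧ (P ∧ R)) ∧ ((¬¬P ≡ P) ∧ ((R ∧ R) ⊃ Q))) = ¬3/5 = 2/5

2/5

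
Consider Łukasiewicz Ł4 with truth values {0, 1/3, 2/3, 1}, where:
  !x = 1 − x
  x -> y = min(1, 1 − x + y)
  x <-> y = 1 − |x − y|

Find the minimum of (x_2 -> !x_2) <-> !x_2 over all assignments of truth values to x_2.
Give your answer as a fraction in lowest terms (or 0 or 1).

Take x_2 = 1/3:
!x_2 = !1/3 = 2/3
x_2 -> !x_2 = 1/3 -> 2/3 = 1
!x_2 = !1/3 = 2/3
(x_2 -> !x_2) <-> !x_2 = 1 <-> 2/3 = 2/3
No assignment yields a value below 2/3, so this is the minimum.

2/3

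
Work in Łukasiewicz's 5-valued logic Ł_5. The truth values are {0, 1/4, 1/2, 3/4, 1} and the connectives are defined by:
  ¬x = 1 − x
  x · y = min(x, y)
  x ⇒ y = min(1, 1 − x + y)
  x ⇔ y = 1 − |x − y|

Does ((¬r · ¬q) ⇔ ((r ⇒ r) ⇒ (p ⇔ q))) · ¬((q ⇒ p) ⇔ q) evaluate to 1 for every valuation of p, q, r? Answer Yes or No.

No

Counterexample: take p = 0, q = 0, r = 1/4.
¬r = ¬1/4 = 3/4
¬q = ¬0 = 1
¬r · ¬q = 3/4 · 1 = 3/4
r ⇒ r = 1/4 ⇒ 1/4 = 1
p ⇔ q = 0 ⇔ 0 = 1
(r ⇒ r) ⇒ (p ⇔ q) = 1 ⇒ 1 = 1
(¬r · ¬q) ⇔ ((r ⇒ r) ⇒ (p ⇔ q)) = 3/4 ⇔ 1 = 3/4
q ⇒ p = 0 ⇒ 0 = 1
(q ⇒ p) ⇔ q = 1 ⇔ 0 = 0
¬((q ⇒ p) ⇔ q) = ¬0 = 1
((¬r · ¬q) ⇔ ((r ⇒ r) ⇒ (p ⇔ q))) · ¬((q ⇒ p) ⇔ q) = 3/4 · 1 = 3/4
This gives 3/4 ≠ 1.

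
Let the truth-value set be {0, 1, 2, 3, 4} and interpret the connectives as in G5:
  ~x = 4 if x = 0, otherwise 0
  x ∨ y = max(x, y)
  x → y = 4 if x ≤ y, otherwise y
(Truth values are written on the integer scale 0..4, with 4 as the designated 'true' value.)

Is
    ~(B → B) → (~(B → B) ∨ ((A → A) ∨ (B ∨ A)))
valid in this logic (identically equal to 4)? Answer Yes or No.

At A = 0, B = 1, for instance:
B → B = 1 → 1 = 4
~(B → B) = ~4 = 0
A → A = 0 → 0 = 4
B ∨ A = 1 ∨ 0 = 1
(A → A) ∨ (B ∨ A) = 4 ∨ 1 = 4
~(B → B) ∨ ((A → A) ∨ (B ∨ A)) = 0 ∨ 4 = 4
~(B → B) → (~(B → B) ∨ ((A → A) ∨ (B ∨ A))) = 0 → 4 = 4
and checking the remaining 24 assignments likewise gives ≥ 4 in every case.

Yes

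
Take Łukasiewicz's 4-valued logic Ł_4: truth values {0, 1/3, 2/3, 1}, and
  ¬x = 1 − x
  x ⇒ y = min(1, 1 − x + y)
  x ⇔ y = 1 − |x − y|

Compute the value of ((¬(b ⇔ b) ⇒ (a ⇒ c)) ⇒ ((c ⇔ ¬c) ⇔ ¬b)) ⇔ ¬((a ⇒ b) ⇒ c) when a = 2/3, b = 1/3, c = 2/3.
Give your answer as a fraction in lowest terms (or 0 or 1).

b ⇔ b = 1/3 ⇔ 1/3 = 1
¬(b ⇔ b) = ¬1 = 0
a ⇒ c = 2/3 ⇒ 2/3 = 1
¬(b ⇔ b) ⇒ (a ⇒ c) = 0 ⇒ 1 = 1
¬c = ¬2/3 = 1/3
c ⇔ ¬c = 2/3 ⇔ 1/3 = 2/3
¬b = ¬1/3 = 2/3
(c ⇔ ¬c) ⇔ ¬b = 2/3 ⇔ 2/3 = 1
(¬(b ⇔ b) ⇒ (a ⇒ c)) ⇒ ((c ⇔ ¬c) ⇔ ¬b) = 1 ⇒ 1 = 1
a ⇒ b = 2/3 ⇒ 1/3 = 2/3
(a ⇒ b) ⇒ c = 2/3 ⇒ 2/3 = 1
¬((a ⇒ b) ⇒ c) = ¬1 = 0
((¬(b ⇔ b) ⇒ (a ⇒ c)) ⇒ ((c ⇔ ¬c) ⇔ ¬b)) ⇔ ¬((a ⇒ b) ⇒ c) = 1 ⇔ 0 = 0

0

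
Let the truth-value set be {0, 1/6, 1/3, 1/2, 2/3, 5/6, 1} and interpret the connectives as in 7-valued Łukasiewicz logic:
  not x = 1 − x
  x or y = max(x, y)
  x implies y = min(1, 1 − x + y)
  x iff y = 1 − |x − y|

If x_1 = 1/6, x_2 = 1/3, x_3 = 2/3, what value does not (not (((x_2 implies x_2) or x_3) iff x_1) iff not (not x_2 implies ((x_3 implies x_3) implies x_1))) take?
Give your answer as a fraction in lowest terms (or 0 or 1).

x_2 implies x_2 = 1/3 implies 1/3 = 1
(x_2 implies x_2) or x_3 = 1 or 2/3 = 1
((x_2 implies x_2) or x_3) iff x_1 = 1 iff 1/6 = 1/6
not (((x_2 implies x_2) or x_3) iff x_1) = not 1/6 = 5/6
not x_2 = not 1/3 = 2/3
x_3 implies x_3 = 2/3 implies 2/3 = 1
(x_3 implies x_3) implies x_1 = 1 implies 1/6 = 1/6
not x_2 implies ((x_3 implies x_3) implies x_1) = 2/3 implies 1/6 = 1/2
not (not x_2 implies ((x_3 implies x_3) implies x_1)) = not 1/2 = 1/2
not (((x_2 implies x_2) or x_3) iff x_1) iff not (not x_2 implies ((x_3 implies x_3) implies x_1)) = 5/6 iff 1/2 = 2/3
not (not (((x_2 implies x_2) or x_3) iff x_1) iff not (not x_2 implies ((x_3 implies x_3) implies x_1))) = not 2/3 = 1/3

1/3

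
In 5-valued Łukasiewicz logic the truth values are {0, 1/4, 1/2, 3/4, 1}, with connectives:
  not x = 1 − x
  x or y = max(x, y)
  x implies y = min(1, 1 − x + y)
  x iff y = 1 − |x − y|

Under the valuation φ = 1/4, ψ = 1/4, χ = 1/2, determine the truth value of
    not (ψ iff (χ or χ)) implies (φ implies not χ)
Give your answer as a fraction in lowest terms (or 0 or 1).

χ or χ = 1/2 or 1/2 = 1/2
ψ iff (χ or χ) = 1/4 iff 1/2 = 3/4
not (ψ iff (χ or χ)) = not 3/4 = 1/4
not χ = not 1/2 = 1/2
φ implies not χ = 1/4 implies 1/2 = 1
not (ψ iff (χ or χ)) implies (φ implies not χ) = 1/4 implies 1 = 1

1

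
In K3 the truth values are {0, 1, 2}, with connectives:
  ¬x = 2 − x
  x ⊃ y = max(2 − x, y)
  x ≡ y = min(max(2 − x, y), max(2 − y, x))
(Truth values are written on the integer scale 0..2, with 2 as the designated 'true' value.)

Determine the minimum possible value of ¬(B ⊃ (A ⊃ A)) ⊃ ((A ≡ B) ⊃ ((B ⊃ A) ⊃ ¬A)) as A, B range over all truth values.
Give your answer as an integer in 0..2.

Take A = 1, B = 1:
A ⊃ A = 1 ⊃ 1 = 1
B ⊃ (A ⊃ A) = 1 ⊃ 1 = 1
¬(B ⊃ (A ⊃ A)) = ¬1 = 1
A ≡ B = 1 ≡ 1 = 1
B ⊃ A = 1 ⊃ 1 = 1
¬A = ¬1 = 1
(B ⊃ A) ⊃ ¬A = 1 ⊃ 1 = 1
(A ≡ B) ⊃ ((B ⊃ A) ⊃ ¬A) = 1 ⊃ 1 = 1
¬(B ⊃ (A ⊃ A)) ⊃ ((A ≡ B) ⊃ ((B ⊃ A) ⊃ ¬A)) = 1 ⊃ 1 = 1
No assignment yields a value below 1, so this is the minimum.

1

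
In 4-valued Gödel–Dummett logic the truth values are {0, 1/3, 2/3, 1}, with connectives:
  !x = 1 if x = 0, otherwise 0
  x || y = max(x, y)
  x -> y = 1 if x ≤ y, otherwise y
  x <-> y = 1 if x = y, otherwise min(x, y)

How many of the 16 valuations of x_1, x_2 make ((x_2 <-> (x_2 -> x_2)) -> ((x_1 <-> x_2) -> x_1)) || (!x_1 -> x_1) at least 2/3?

16

x_1 = 0, x_2 = 0 ↦ 1  ≥
x_1 = 0, x_2 = 1/3 ↦ 1  ≥
x_1 = 0, x_2 = 2/3 ↦ 1  ≥
x_1 = 0, x_2 = 1 ↦ 1  ≥
x_1 = 1/3, x_2 = 0 ↦ 1  ≥
x_1 = 1/3, x_2 = 1/3 ↦ 1  ≥
x_1 = 1/3, x_2 = 2/3 ↦ 1  ≥
x_1 = 1/3, x_2 = 1 ↦ 1  ≥
x_1 = 2/3, x_2 = 0 ↦ 1  ≥
x_1 = 2/3, x_2 = 1/3 ↦ 1  ≥
x_1 = 2/3, x_2 = 2/3 ↦ 1  ≥
x_1 = 2/3, x_2 = 1 ↦ 1  ≥
x_1 = 1, x_2 = 0 ↦ 1  ≥
x_1 = 1, x_2 = 1/3 ↦ 1  ≥
x_1 = 1, x_2 = 2/3 ↦ 1  ≥
x_1 = 1, x_2 = 1 ↦ 1  ≥
So 16 of the 16 assignments meet the threshold.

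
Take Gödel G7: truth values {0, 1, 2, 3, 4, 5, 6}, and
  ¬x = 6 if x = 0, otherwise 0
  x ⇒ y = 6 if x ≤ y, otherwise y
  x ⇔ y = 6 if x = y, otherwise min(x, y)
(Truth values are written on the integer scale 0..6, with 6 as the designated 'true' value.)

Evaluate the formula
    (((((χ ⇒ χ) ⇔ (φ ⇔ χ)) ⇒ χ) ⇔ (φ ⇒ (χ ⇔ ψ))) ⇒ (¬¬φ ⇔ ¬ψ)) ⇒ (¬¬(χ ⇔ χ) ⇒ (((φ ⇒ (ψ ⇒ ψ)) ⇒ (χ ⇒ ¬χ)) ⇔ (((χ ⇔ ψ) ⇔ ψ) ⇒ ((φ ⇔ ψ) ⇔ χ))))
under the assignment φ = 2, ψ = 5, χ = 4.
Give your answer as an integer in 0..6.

χ ⇒ χ = 4 ⇒ 4 = 6
φ ⇔ χ = 2 ⇔ 4 = 2
(χ ⇒ χ) ⇔ (φ ⇔ χ) = 6 ⇔ 2 = 2
((χ ⇒ χ) ⇔ (φ ⇔ χ)) ⇒ χ = 2 ⇒ 4 = 6
χ ⇔ ψ = 4 ⇔ 5 = 4
φ ⇒ (χ ⇔ ψ) = 2 ⇒ 4 = 6
(((χ ⇒ χ) ⇔ (φ ⇔ χ)) ⇒ χ) ⇔ (φ ⇒ (χ ⇔ ψ)) = 6 ⇔ 6 = 6
¬φ = ¬2 = 0
¬¬φ = ¬0 = 6
¬ψ = ¬5 = 0
¬¬φ ⇔ ¬ψ = 6 ⇔ 0 = 0
((((χ ⇒ χ) ⇔ (φ ⇔ χ)) ⇒ χ) ⇔ (φ ⇒ (χ ⇔ ψ))) ⇒ (¬¬φ ⇔ ¬ψ) = 6 ⇒ 0 = 0
χ ⇔ χ = 4 ⇔ 4 = 6
¬(χ ⇔ χ) = ¬6 = 0
¬¬(χ ⇔ χ) = ¬0 = 6
ψ ⇒ ψ = 5 ⇒ 5 = 6
φ ⇒ (ψ ⇒ ψ) = 2 ⇒ 6 = 6
¬χ = ¬4 = 0
χ ⇒ ¬χ = 4 ⇒ 0 = 0
(φ ⇒ (ψ ⇒ ψ)) ⇒ (χ ⇒ ¬χ) = 6 ⇒ 0 = 0
χ ⇔ ψ = 4 ⇔ 5 = 4
(χ ⇔ ψ) ⇔ ψ = 4 ⇔ 5 = 4
φ ⇔ ψ = 2 ⇔ 5 = 2
(φ ⇔ ψ) ⇔ χ = 2 ⇔ 4 = 2
((χ ⇔ ψ) ⇔ ψ) ⇒ ((φ ⇔ ψ) ⇔ χ) = 4 ⇒ 2 = 2
((φ ⇒ (ψ ⇒ ψ)) ⇒ (χ ⇒ ¬χ)) ⇔ (((χ ⇔ ψ) ⇔ ψ) ⇒ ((φ ⇔ ψ) ⇔ χ)) = 0 ⇔ 2 = 0
¬¬(χ ⇔ χ) ⇒ (((φ ⇒ (ψ ⇒ ψ)) ⇒ (χ ⇒ ¬χ)) ⇔ (((χ ⇔ ψ) ⇔ ψ) ⇒ ((φ ⇔ ψ) ⇔ χ))) = 6 ⇒ 0 = 0
(((((χ ⇒ χ) ⇔ (φ ⇔ χ)) ⇒ χ) ⇔ (φ ⇒ (χ ⇔ ψ))) ⇒ (¬¬φ ⇔ ¬ψ)) ⇒ (¬¬(χ ⇔ χ) ⇒ (((φ ⇒ (ψ ⇒ ψ)) ⇒ (χ ⇒ ¬χ)) ⇔ (((χ ⇔ ψ) ⇔ ψ) ⇒ ((φ ⇔ ψ) ⇔ χ)))) = 0 ⇒ 0 = 6

6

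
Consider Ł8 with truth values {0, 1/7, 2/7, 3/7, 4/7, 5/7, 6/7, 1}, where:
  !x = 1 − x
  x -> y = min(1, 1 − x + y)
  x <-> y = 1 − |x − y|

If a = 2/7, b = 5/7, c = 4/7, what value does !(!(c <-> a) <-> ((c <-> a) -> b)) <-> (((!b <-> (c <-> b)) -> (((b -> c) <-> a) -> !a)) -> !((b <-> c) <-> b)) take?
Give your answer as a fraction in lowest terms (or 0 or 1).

3/7

c <-> a = 4/7 <-> 2/7 = 5/7
!(c <-> a) = !5/7 = 2/7
c <-> a = 4/7 <-> 2/7 = 5/7
(c <-> a) -> b = 5/7 -> 5/7 = 1
!(c <-> a) <-> ((c <-> a) -> b) = 2/7 <-> 1 = 2/7
!(!(c <-> a) <-> ((c <-> a) -> b)) = !2/7 = 5/7
!b = !5/7 = 2/7
c <-> b = 4/7 <-> 5/7 = 6/7
!b <-> (c <-> b) = 2/7 <-> 6/7 = 3/7
b -> c = 5/7 -> 4/7 = 6/7
(b -> c) <-> a = 6/7 <-> 2/7 = 3/7
!a = !2/7 = 5/7
((b -> c) <-> a) -> !a = 3/7 -> 5/7 = 1
(!b <-> (c <-> b)) -> (((b -> c) <-> a) -> !a) = 3/7 -> 1 = 1
b <-> c = 5/7 <-> 4/7 = 6/7
(b <-> c) <-> b = 6/7 <-> 5/7 = 6/7
!((b <-> c) <-> b) = !6/7 = 1/7
((!b <-> (c <-> b)) -> (((b -> c) <-> a) -> !a)) -> !((b <-> c) <-> b) = 1 -> 1/7 = 1/7
!(!(c <-> a) <-> ((c <-> a) -> b)) <-> (((!b <-> (c <-> b)) -> (((b -> c) <-> a) -> !a)) -> !((b <-> c) <-> b)) = 5/7 <-> 1/7 = 3/7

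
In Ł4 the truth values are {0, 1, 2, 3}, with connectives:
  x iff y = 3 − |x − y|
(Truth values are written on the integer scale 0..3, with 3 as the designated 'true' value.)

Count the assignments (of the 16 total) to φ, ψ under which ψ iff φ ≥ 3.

φ = 0, ψ = 0 ↦ 3  ≥
φ = 0, ψ = 1 ↦ 2  <
φ = 0, ψ = 2 ↦ 1  <
φ = 0, ψ = 3 ↦ 0  <
φ = 1, ψ = 0 ↦ 2  <
φ = 1, ψ = 1 ↦ 3  ≥
φ = 1, ψ = 2 ↦ 2  <
φ = 1, ψ = 3 ↦ 1  <
φ = 2, ψ = 0 ↦ 1  <
φ = 2, ψ = 1 ↦ 2  <
φ = 2, ψ = 2 ↦ 3  ≥
φ = 2, ψ = 3 ↦ 2  <
φ = 3, ψ = 0 ↦ 0  <
φ = 3, ψ = 1 ↦ 1  <
φ = 3, ψ = 2 ↦ 2  <
φ = 3, ψ = 3 ↦ 3  ≥
So 4 of the 16 assignments meet the threshold.

4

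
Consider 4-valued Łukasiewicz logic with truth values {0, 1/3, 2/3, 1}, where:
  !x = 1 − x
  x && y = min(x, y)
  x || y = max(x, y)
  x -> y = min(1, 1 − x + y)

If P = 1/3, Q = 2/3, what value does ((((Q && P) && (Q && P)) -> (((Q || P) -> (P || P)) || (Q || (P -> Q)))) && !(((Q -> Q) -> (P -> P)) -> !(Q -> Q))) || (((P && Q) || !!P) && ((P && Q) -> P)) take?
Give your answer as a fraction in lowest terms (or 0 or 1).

Q && P = 2/3 && 1/3 = 1/3
Q && P = 2/3 && 1/3 = 1/3
(Q && P) && (Q && P) = 1/3 && 1/3 = 1/3
Q || P = 2/3 || 1/3 = 2/3
P || P = 1/3 || 1/3 = 1/3
(Q || P) -> (P || P) = 2/3 -> 1/3 = 2/3
P -> Q = 1/3 -> 2/3 = 1
Q || (P -> Q) = 2/3 || 1 = 1
((Q || P) -> (P || P)) || (Q || (P -> Q)) = 2/3 || 1 = 1
((Q && P) && (Q && P)) -> (((Q || P) -> (P || P)) || (Q || (P -> Q))) = 1/3 -> 1 = 1
Q -> Q = 2/3 -> 2/3 = 1
P -> P = 1/3 -> 1/3 = 1
(Q -> Q) -> (P -> P) = 1 -> 1 = 1
Q -> Q = 2/3 -> 2/3 = 1
!(Q -> Q) = !1 = 0
((Q -> Q) -> (P -> P)) -> !(Q -> Q) = 1 -> 0 = 0
!(((Q -> Q) -> (P -> P)) -> !(Q -> Q)) = !0 = 1
(((Q && P) && (Q && P)) -> (((Q || P) -> (P || P)) || (Q || (P -> Q)))) && !(((Q -> Q) -> (P -> P)) -> !(Q -> Q)) = 1 && 1 = 1
P && Q = 1/3 && 2/3 = 1/3
!P = !1/3 = 2/3
!!P = !2/3 = 1/3
(P && Q) || !!P = 1/3 || 1/3 = 1/3
P && Q = 1/3 && 2/3 = 1/3
(P && Q) -> P = 1/3 -> 1/3 = 1
((P && Q) || !!P) && ((P && Q) -> P) = 1/3 && 1 = 1/3
((((Q && P) && (Q && P)) -> (((Q || P) -> (P || P)) || (Q || (P -> Q)))) && !(((Q -> Q) -> (P -> P)) -> !(Q -> Q))) || (((P && Q) || !!P) && ((P && Q) -> P)) = 1 || 1/3 = 1

1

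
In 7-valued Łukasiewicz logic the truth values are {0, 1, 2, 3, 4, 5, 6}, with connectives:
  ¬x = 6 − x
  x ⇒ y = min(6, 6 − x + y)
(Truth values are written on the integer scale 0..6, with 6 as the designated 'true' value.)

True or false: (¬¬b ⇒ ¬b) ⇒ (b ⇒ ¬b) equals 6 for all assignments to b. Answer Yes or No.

Yes

b = 0 ↦ 6
b = 1 ↦ 6
b = 2 ↦ 6
b = 3 ↦ 6
b = 4 ↦ 6
b = 5 ↦ 6
b = 6 ↦ 6
Every assignment gives a value ≥ 6.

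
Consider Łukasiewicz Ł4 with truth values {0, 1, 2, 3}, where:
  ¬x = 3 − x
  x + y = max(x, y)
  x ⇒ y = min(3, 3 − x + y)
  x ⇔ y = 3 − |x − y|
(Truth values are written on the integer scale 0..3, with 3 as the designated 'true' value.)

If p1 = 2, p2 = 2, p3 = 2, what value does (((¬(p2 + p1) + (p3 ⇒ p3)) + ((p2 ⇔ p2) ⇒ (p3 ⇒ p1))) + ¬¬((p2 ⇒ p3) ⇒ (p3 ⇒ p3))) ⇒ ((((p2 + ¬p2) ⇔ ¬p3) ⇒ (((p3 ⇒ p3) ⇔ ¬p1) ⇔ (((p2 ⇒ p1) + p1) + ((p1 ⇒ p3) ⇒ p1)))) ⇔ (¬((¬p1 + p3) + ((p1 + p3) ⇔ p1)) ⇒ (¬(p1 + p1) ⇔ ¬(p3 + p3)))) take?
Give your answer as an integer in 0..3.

p2 + p1 = 2 + 2 = 2
¬(p2 + p1) = ¬2 = 1
p3 ⇒ p3 = 2 ⇒ 2 = 3
¬(p2 + p1) + (p3 ⇒ p3) = 1 + 3 = 3
p2 ⇔ p2 = 2 ⇔ 2 = 3
p3 ⇒ p1 = 2 ⇒ 2 = 3
(p2 ⇔ p2) ⇒ (p3 ⇒ p1) = 3 ⇒ 3 = 3
(¬(p2 + p1) + (p3 ⇒ p3)) + ((p2 ⇔ p2) ⇒ (p3 ⇒ p1)) = 3 + 3 = 3
p2 ⇒ p3 = 2 ⇒ 2 = 3
p3 ⇒ p3 = 2 ⇒ 2 = 3
(p2 ⇒ p3) ⇒ (p3 ⇒ p3) = 3 ⇒ 3 = 3
¬((p2 ⇒ p3) ⇒ (p3 ⇒ p3)) = ¬3 = 0
¬¬((p2 ⇒ p3) ⇒ (p3 ⇒ p3)) = ¬0 = 3
((¬(p2 + p1) + (p3 ⇒ p3)) + ((p2 ⇔ p2) ⇒ (p3 ⇒ p1))) + ¬¬((p2 ⇒ p3) ⇒ (p3 ⇒ p3)) = 3 + 3 = 3
¬p2 = ¬2 = 1
p2 + ¬p2 = 2 + 1 = 2
¬p3 = ¬2 = 1
(p2 + ¬p2) ⇔ ¬p3 = 2 ⇔ 1 = 2
p3 ⇒ p3 = 2 ⇒ 2 = 3
¬p1 = ¬2 = 1
(p3 ⇒ p3) ⇔ ¬p1 = 3 ⇔ 1 = 1
p2 ⇒ p1 = 2 ⇒ 2 = 3
(p2 ⇒ p1) + p1 = 3 + 2 = 3
p1 ⇒ p3 = 2 ⇒ 2 = 3
(p1 ⇒ p3) ⇒ p1 = 3 ⇒ 2 = 2
((p2 ⇒ p1) + p1) + ((p1 ⇒ p3) ⇒ p1) = 3 + 2 = 3
((p3 ⇒ p3) ⇔ ¬p1) ⇔ (((p2 ⇒ p1) + p1) + ((p1 ⇒ p3) ⇒ p1)) = 1 ⇔ 3 = 1
((p2 + ¬p2) ⇔ ¬p3) ⇒ (((p3 ⇒ p3) ⇔ ¬p1) ⇔ (((p2 ⇒ p1) + p1) + ((p1 ⇒ p3) ⇒ p1))) = 2 ⇒ 1 = 2
¬p1 = ¬2 = 1
¬p1 + p3 = 1 + 2 = 2
p1 + p3 = 2 + 2 = 2
(p1 + p3) ⇔ p1 = 2 ⇔ 2 = 3
(¬p1 + p3) + ((p1 + p3) ⇔ p1) = 2 + 3 = 3
¬((¬p1 + p3) + ((p1 + p3) ⇔ p1)) = ¬3 = 0
p1 + p1 = 2 + 2 = 2
¬(p1 + p1) = ¬2 = 1
p3 + p3 = 2 + 2 = 2
¬(p3 + p3) = ¬2 = 1
¬(p1 + p1) ⇔ ¬(p3 + p3) = 1 ⇔ 1 = 3
¬((¬p1 + p3) + ((p1 + p3) ⇔ p1)) ⇒ (¬(p1 + p1) ⇔ ¬(p3 + p3)) = 0 ⇒ 3 = 3
(((p2 + ¬p2) ⇔ ¬p3) ⇒ (((p3 ⇒ p3) ⇔ ¬p1) ⇔ (((p2 ⇒ p1) + p1) + ((p1 ⇒ p3) ⇒ p1)))) ⇔ (¬((¬p1 + p3) + ((p1 + p3) ⇔ p1)) ⇒ (¬(p1 + p1) ⇔ ¬(p3 + p3))) = 2 ⇔ 3 = 2
(((¬(p2 + p1) + (p3 ⇒ p3)) + ((p2 ⇔ p2) ⇒ (p3 ⇒ p1))) + ¬¬((p2 ⇒ p3) ⇒ (p3 ⇒ p3))) ⇒ ((((p2 + ¬p2) ⇔ ¬p3) ⇒ (((p3 ⇒ p3) ⇔ ¬p1) ⇔ (((p2 ⇒ p1) + p1) + ((p1 ⇒ p3) ⇒ p1)))) ⇔ (¬((¬p1 + p3) + ((p1 + p3) ⇔ p1)) ⇒ (¬(p1 + p1) ⇔ ¬(p3 + p3)))) = 3 ⇒ 2 = 2

2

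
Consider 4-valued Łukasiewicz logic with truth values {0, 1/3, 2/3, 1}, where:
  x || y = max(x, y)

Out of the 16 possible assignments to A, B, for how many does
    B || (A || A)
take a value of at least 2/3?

A = 0, B = 0 ↦ 0  <
A = 0, B = 1/3 ↦ 1/3  <
A = 0, B = 2/3 ↦ 2/3  ≥
A = 0, B = 1 ↦ 1  ≥
A = 1/3, B = 0 ↦ 1/3  <
A = 1/3, B = 1/3 ↦ 1/3  <
A = 1/3, B = 2/3 ↦ 2/3  ≥
A = 1/3, B = 1 ↦ 1  ≥
A = 2/3, B = 0 ↦ 2/3  ≥
A = 2/3, B = 1/3 ↦ 2/3  ≥
A = 2/3, B = 2/3 ↦ 2/3  ≥
A = 2/3, B = 1 ↦ 1  ≥
A = 1, B = 0 ↦ 1  ≥
A = 1, B = 1/3 ↦ 1  ≥
A = 1, B = 2/3 ↦ 1  ≥
A = 1, B = 1 ↦ 1  ≥
So 12 of the 16 assignments meet the threshold.

12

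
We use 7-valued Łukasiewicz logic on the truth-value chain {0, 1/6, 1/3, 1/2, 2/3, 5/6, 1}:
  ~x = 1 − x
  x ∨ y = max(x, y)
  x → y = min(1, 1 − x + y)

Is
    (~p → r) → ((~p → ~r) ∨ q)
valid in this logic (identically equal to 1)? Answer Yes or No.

Counterexample: take p = 0, q = 0, r = 2/3.
~p = ~0 = 1
~p → r = 1 → 2/3 = 2/3
~p = ~0 = 1
~r = ~2/3 = 1/3
~p → ~r = 1 → 1/3 = 1/3
(~p → ~r) ∨ q = 1/3 ∨ 0 = 1/3
(~p → r) → ((~p → ~r) ∨ q) = 2/3 → 1/3 = 2/3
This gives 2/3 ≠ 1.

No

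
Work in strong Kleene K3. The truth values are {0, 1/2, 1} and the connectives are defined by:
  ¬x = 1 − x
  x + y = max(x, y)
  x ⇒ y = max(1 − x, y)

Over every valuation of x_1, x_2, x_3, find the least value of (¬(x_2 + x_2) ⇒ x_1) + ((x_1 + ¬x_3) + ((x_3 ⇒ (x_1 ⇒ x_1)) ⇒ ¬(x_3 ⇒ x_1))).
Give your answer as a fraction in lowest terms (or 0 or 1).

1/2

Take x_1 = 0, x_2 = 0, x_3 = 1/2:
x_2 + x_2 = 0 + 0 = 0
¬(x_2 + x_2) = ¬0 = 1
¬(x_2 + x_2) ⇒ x_1 = 1 ⇒ 0 = 0
¬x_3 = ¬1/2 = 1/2
x_1 + ¬x_3 = 0 + 1/2 = 1/2
x_1 ⇒ x_1 = 0 ⇒ 0 = 1
x_3 ⇒ (x_1 ⇒ x_1) = 1/2 ⇒ 1 = 1
x_3 ⇒ x_1 = 1/2 ⇒ 0 = 1/2
¬(x_3 ⇒ x_1) = ¬1/2 = 1/2
(x_3 ⇒ (x_1 ⇒ x_1)) ⇒ ¬(x_3 ⇒ x_1) = 1 ⇒ 1/2 = 1/2
(x_1 + ¬x_3) + ((x_3 ⇒ (x_1 ⇒ x_1)) ⇒ ¬(x_3 ⇒ x_1)) = 1/2 + 1/2 = 1/2
(¬(x_2 + x_2) ⇒ x_1) + ((x_1 + ¬x_3) + ((x_3 ⇒ (x_1 ⇒ x_1)) ⇒ ¬(x_3 ⇒ x_1))) = 0 + 1/2 = 1/2
No assignment yields a value below 1/2, so this is the minimum.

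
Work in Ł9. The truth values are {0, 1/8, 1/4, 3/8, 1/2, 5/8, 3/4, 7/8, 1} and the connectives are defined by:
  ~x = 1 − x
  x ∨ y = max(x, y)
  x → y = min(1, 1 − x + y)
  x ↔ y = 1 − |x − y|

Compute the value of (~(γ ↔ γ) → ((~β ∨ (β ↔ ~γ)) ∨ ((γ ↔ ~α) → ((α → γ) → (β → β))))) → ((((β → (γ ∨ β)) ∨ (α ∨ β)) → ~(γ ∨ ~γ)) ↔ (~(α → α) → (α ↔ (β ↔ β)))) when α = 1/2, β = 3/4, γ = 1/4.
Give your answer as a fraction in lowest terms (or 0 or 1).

γ ↔ γ = 1/4 ↔ 1/4 = 1
~(γ ↔ γ) = ~1 = 0
~β = ~3/4 = 1/4
~γ = ~1/4 = 3/4
β ↔ ~γ = 3/4 ↔ 3/4 = 1
~β ∨ (β ↔ ~γ) = 1/4 ∨ 1 = 1
~α = ~1/2 = 1/2
γ ↔ ~α = 1/4 ↔ 1/2 = 3/4
α → γ = 1/2 → 1/4 = 3/4
β → β = 3/4 → 3/4 = 1
(α → γ) → (β → β) = 3/4 → 1 = 1
(γ ↔ ~α) → ((α → γ) → (β → β)) = 3/4 → 1 = 1
(~β ∨ (β ↔ ~γ)) ∨ ((γ ↔ ~α) → ((α → γ) → (β → β))) = 1 ∨ 1 = 1
~(γ ↔ γ) → ((~β ∨ (β ↔ ~γ)) ∨ ((γ ↔ ~α) → ((α → γ) → (β → β)))) = 0 → 1 = 1
γ ∨ β = 1/4 ∨ 3/4 = 3/4
β → (γ ∨ β) = 3/4 → 3/4 = 1
α ∨ β = 1/2 ∨ 3/4 = 3/4
(β → (γ ∨ β)) ∨ (α ∨ β) = 1 ∨ 3/4 = 1
~γ = ~1/4 = 3/4
γ ∨ ~γ = 1/4 ∨ 3/4 = 3/4
~(γ ∨ ~γ) = ~3/4 = 1/4
((β → (γ ∨ β)) ∨ (α ∨ β)) → ~(γ ∨ ~γ) = 1 → 1/4 = 1/4
α → α = 1/2 → 1/2 = 1
~(α → α) = ~1 = 0
β ↔ β = 3/4 ↔ 3/4 = 1
α ↔ (β ↔ β) = 1/2 ↔ 1 = 1/2
~(α → α) → (α ↔ (β ↔ β)) = 0 → 1/2 = 1
(((β → (γ ∨ β)) ∨ (α ∨ β)) → ~(γ ∨ ~γ)) ↔ (~(α → α) → (α ↔ (β ↔ β))) = 1/4 ↔ 1 = 1/4
(~(γ ↔ γ) → ((~β ∨ (β ↔ ~γ)) ∨ ((γ ↔ ~α) → ((α → γ) → (β → β))))) → ((((β → (γ ∨ β)) ∨ (α ∨ β)) → ~(γ ∨ ~γ)) ↔ (~(α → α) → (α ↔ (β ↔ β)))) = 1 → 1/4 = 1/4

1/4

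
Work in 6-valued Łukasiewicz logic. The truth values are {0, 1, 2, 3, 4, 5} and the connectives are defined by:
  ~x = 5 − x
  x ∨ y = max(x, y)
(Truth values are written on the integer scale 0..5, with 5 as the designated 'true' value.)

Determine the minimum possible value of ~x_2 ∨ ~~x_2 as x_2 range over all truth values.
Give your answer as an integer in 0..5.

Take x_2 = 2:
~x_2 = ~2 = 3
~x_2 = ~2 = 3
~~x_2 = ~3 = 2
~x_2 ∨ ~~x_2 = 3 ∨ 2 = 3
No assignment yields a value below 3, so this is the minimum.

3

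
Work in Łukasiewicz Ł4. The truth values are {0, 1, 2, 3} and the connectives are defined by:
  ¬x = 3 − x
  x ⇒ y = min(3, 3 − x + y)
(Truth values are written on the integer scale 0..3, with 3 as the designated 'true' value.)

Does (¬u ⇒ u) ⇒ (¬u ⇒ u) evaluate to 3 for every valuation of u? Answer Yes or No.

u = 0 ↦ 3
u = 1 ↦ 3
u = 2 ↦ 3
u = 3 ↦ 3
Every assignment gives a value ≥ 3.

Yes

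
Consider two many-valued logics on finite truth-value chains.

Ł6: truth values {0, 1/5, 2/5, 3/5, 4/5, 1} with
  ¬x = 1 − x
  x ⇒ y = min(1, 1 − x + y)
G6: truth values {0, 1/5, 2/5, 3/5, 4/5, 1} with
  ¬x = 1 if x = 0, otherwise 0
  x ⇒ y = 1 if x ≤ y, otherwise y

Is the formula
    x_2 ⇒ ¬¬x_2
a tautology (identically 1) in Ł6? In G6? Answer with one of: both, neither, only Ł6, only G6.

In Ł6: every assignment gives 1 — tautology.
In G6: every assignment gives 1 — tautology.

both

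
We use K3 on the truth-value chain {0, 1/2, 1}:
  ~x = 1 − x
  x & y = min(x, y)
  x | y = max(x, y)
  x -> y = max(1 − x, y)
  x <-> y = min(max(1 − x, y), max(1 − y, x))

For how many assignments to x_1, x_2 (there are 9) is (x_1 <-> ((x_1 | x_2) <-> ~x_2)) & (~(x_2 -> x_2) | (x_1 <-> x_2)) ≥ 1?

x_1 = 0, x_2 = 0 ↦ 1  ≥
x_1 = 0, x_2 = 1/2 ↦ 1/2  <
x_1 = 0, x_2 = 1 ↦ 0  <
x_1 = 1/2, x_2 = 0 ↦ 1/2  <
x_1 = 1/2, x_2 = 1/2 ↦ 1/2  <
x_1 = 1/2, x_2 = 1 ↦ 1/2  <
x_1 = 1, x_2 = 0 ↦ 0  <
x_1 = 1, x_2 = 1/2 ↦ 1/2  <
x_1 = 1, x_2 = 1 ↦ 0  <
So 1 of the 9 assignments meets the threshold.

1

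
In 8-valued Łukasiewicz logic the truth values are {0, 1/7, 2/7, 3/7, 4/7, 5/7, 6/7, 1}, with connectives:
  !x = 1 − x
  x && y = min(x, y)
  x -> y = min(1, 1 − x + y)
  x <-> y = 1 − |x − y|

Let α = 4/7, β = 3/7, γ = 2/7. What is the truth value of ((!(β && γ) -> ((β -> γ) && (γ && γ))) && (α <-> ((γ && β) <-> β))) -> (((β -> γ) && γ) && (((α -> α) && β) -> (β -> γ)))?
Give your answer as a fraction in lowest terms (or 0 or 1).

5/7

β && γ = 3/7 && 2/7 = 2/7
!(β && γ) = !2/7 = 5/7
β -> γ = 3/7 -> 2/7 = 6/7
γ && γ = 2/7 && 2/7 = 2/7
(β -> γ) && (γ && γ) = 6/7 && 2/7 = 2/7
!(β && γ) -> ((β -> γ) && (γ && γ)) = 5/7 -> 2/7 = 4/7
γ && β = 2/7 && 3/7 = 2/7
(γ && β) <-> β = 2/7 <-> 3/7 = 6/7
α <-> ((γ && β) <-> β) = 4/7 <-> 6/7 = 5/7
(!(β && γ) -> ((β -> γ) && (γ && γ))) && (α <-> ((γ && β) <-> β)) = 4/7 && 5/7 = 4/7
β -> γ = 3/7 -> 2/7 = 6/7
(β -> γ) && γ = 6/7 && 2/7 = 2/7
α -> α = 4/7 -> 4/7 = 1
(α -> α) && β = 1 && 3/7 = 3/7
β -> γ = 3/7 -> 2/7 = 6/7
((α -> α) && β) -> (β -> γ) = 3/7 -> 6/7 = 1
((β -> γ) && γ) && (((α -> α) && β) -> (β -> γ)) = 2/7 && 1 = 2/7
((!(β && γ) -> ((β -> γ) && (γ && γ))) && (α <-> ((γ && β) <-> β))) -> (((β -> γ) && γ) && (((α -> α) && β) -> (β -> γ))) = 4/7 -> 2/7 = 5/7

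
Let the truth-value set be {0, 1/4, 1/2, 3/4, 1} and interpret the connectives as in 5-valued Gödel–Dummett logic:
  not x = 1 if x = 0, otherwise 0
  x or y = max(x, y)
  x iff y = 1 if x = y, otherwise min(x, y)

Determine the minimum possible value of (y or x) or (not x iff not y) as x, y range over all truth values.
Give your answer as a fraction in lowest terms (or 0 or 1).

1/4

Take x = 0, y = 1/4:
y or x = 1/4 or 0 = 1/4
not x = not 0 = 1
not y = not 1/4 = 0
not x iff not y = 1 iff 0 = 0
(y or x) or (not x iff not y) = 1/4 or 0 = 1/4
No assignment yields a value below 1/4, so this is the minimum.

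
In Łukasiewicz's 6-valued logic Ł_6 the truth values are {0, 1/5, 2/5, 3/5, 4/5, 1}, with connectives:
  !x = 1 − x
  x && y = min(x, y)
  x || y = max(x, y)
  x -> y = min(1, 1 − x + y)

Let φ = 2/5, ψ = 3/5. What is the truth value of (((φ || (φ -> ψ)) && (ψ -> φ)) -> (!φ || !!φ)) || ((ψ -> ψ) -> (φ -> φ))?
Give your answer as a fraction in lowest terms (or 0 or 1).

1

φ -> ψ = 2/5 -> 3/5 = 1
φ || (φ -> ψ) = 2/5 || 1 = 1
ψ -> φ = 3/5 -> 2/5 = 4/5
(φ || (φ -> ψ)) && (ψ -> φ) = 1 && 4/5 = 4/5
!φ = !2/5 = 3/5
!φ = !2/5 = 3/5
!!φ = !3/5 = 2/5
!φ || !!φ = 3/5 || 2/5 = 3/5
((φ || (φ -> ψ)) && (ψ -> φ)) -> (!φ || !!φ) = 4/5 -> 3/5 = 4/5
ψ -> ψ = 3/5 -> 3/5 = 1
φ -> φ = 2/5 -> 2/5 = 1
(ψ -> ψ) -> (φ -> φ) = 1 -> 1 = 1
(((φ || (φ -> ψ)) && (ψ -> φ)) -> (!φ || !!φ)) || ((ψ -> ψ) -> (φ -> φ)) = 4/5 || 1 = 1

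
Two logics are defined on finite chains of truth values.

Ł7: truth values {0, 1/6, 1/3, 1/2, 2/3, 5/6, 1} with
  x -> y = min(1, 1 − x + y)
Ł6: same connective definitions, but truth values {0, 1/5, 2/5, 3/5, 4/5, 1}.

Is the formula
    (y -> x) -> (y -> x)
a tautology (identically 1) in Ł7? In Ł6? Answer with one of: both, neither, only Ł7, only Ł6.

both

In Ł7: every assignment gives 1 — tautology.
In Ł6: every assignment gives 1 — tautology.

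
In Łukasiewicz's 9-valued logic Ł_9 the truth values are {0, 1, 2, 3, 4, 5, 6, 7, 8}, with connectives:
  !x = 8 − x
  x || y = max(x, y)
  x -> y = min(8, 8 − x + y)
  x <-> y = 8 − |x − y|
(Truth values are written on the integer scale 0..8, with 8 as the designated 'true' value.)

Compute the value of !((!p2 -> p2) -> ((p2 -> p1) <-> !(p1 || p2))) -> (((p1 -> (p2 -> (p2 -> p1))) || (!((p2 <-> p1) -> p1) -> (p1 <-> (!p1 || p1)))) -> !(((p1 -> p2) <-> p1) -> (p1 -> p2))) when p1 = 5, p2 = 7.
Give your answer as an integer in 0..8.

!p2 = !7 = 1
!p2 -> p2 = 1 -> 7 = 8
p2 -> p1 = 7 -> 5 = 6
p1 || p2 = 5 || 7 = 7
!(p1 || p2) = !7 = 1
(p2 -> p1) <-> !(p1 || p2) = 6 <-> 1 = 3
(!p2 -> p2) -> ((p2 -> p1) <-> !(p1 || p2)) = 8 -> 3 = 3
!((!p2 -> p2) -> ((p2 -> p1) <-> !(p1 || p2))) = !3 = 5
p2 -> p1 = 7 -> 5 = 6
p2 -> (p2 -> p1) = 7 -> 6 = 7
p1 -> (p2 -> (p2 -> p1)) = 5 -> 7 = 8
p2 <-> p1 = 7 <-> 5 = 6
(p2 <-> p1) -> p1 = 6 -> 5 = 7
!((p2 <-> p1) -> p1) = !7 = 1
!p1 = !5 = 3
!p1 || p1 = 3 || 5 = 5
p1 <-> (!p1 || p1) = 5 <-> 5 = 8
!((p2 <-> p1) -> p1) -> (p1 <-> (!p1 || p1)) = 1 -> 8 = 8
(p1 -> (p2 -> (p2 -> p1))) || (!((p2 <-> p1) -> p1) -> (p1 <-> (!p1 || p1))) = 8 || 8 = 8
p1 -> p2 = 5 -> 7 = 8
(p1 -> p2) <-> p1 = 8 <-> 5 = 5
p1 -> p2 = 5 -> 7 = 8
((p1 -> p2) <-> p1) -> (p1 -> p2) = 5 -> 8 = 8
!(((p1 -> p2) <-> p1) -> (p1 -> p2)) = !8 = 0
((p1 -> (p2 -> (p2 -> p1))) || (!((p2 <-> p1) -> p1) -> (p1 <-> (!p1 || p1)))) -> !(((p1 -> p2) <-> p1) -> (p1 -> p2)) = 8 -> 0 = 0
!((!p2 -> p2) -> ((p2 -> p1) <-> !(p1 || p2))) -> (((p1 -> (p2 -> (p2 -> p1))) || (!((p2 <-> p1) -> p1) -> (p1 <-> (!p1 || p1)))) -> !(((p1 -> p2) <-> p1) -> (p1 -> p2))) = 5 -> 0 = 3

3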